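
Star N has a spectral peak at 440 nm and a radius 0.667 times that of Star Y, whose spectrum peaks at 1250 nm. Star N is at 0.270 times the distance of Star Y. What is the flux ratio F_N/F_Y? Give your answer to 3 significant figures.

Wien's law: T_N/T_Y = λ_Y/λ_N = 1250/440 = 2.841.
L_N/L_Y = (R_N/R_Y)²(T_N/T_Y)⁴ = (0.667)²(2.841)⁴ = 28.98.
F_N/F_Y = (L_N/L_Y)/(d_N/d_Y)² = 28.98/(0.270)² = 397.5.

398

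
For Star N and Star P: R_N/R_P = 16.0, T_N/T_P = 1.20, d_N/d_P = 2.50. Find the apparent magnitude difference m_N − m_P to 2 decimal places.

-4.82

L_N/L_P = (16.0)²(1.20)⁴ = 530.8.
F_N/F_P = (L_N/L_P)/(d_N/d_P)² = 530.8/6.250 = 84.93.
m_N − m_P = −2.5 log₁₀(84.93) = -4.82.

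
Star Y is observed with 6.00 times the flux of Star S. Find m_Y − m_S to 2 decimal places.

-1.95

m_Y − m_S = −2.5 log₁₀(F_Y/F_S) = −2.5 log₁₀(6.00) = −2.5 × (0.778) = -1.945.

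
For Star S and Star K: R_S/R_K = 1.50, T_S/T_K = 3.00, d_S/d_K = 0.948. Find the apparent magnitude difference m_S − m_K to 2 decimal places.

-5.77

L_S/L_K = (1.50)²(3.00)⁴ = 182.2.
F_S/F_K = (L_S/L_K)/(d_S/d_K)² = 182.2/0.8987 = 202.8.
m_S − m_K = −2.5 log₁₀(202.8) = -5.77.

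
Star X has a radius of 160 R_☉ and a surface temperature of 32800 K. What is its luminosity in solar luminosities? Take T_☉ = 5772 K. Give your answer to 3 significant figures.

L/L_☉ = (R/R_☉)² (T/T_☉)⁴ = (160)² × (32800/5772)⁴
       = 2.560×10^4 × (5.683)⁴ = 2.560×10^4 × 1043 = 2.670×10^7.

2.67×10^7 solar luminosities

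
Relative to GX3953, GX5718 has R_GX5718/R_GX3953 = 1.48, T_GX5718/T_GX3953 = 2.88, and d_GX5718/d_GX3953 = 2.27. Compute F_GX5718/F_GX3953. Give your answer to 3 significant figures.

29.2

L_GX5718/L_GX3953 = (R_GX5718/R_GX3953)²(T_GX5718/T_GX3953)⁴ = (1.48)² × (2.88)⁴ = 150.7.
F_GX5718/F_GX3953 = (L_GX5718/L_GX3953)/(d_GX5718/d_GX3953)² = 150.7 / (2.27)² = 29.24.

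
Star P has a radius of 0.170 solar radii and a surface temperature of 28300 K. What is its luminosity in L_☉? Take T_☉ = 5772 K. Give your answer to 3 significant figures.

16.7 L_☉

L/L_☉ = (R/R_☉)² (T/T_☉)⁴ = (0.170)² × (28300/5772)⁴
       = 0.02890 × (4.903)⁴ = 0.02890 × 577.9 = 16.70.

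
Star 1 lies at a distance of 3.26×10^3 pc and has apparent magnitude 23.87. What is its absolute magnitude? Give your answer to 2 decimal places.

11.30

M = m − 5 log₁₀(d/10 pc) = 23.87 − 5 log₁₀(3.26×10^3/10)
  = 23.87 − 5 × 2.513 = 23.87 − 12.57 = 11.30.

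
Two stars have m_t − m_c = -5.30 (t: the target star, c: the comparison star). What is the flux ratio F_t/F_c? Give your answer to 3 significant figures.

132

F_t/F_c = 10^(−(m_t − m_c)/2.5) = 10^(5.30/2.5) = 10^2.120 = 131.8.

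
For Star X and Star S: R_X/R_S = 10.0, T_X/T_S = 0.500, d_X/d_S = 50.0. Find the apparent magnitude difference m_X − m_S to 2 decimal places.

6.51

L_X/L_S = (10.0)²(0.500)⁴ = 6.250.
F_X/F_S = (L_X/L_S)/(d_X/d_S)² = 6.250/2500 = 0.002500.
m_X − m_S = −2.5 log₁₀(0.002500) = 6.51.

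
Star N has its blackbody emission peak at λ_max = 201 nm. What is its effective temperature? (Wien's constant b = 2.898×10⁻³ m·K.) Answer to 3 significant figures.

1.44×10^4 K

T = b/λ_max = 2.898×10⁻³ / (201×10⁻⁹) = 1.442×10^4 K.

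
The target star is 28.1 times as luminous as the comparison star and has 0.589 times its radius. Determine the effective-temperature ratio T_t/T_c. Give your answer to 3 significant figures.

L ∝ R²T⁴ gives T ∝ (L/R²)^(1/4), so
T_t/T_c = (28.1 / 0.589²)^(1/4) = (81.00)^(1/4) = 3.000.

3.00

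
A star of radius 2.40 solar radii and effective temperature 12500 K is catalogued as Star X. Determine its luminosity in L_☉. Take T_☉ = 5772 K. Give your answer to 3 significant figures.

127 L_☉

L/L_☉ = (R/R_☉)² (T/T_☉)⁴ = (2.40)² × (12500/5772)⁴
       = 5.760 × (2.166)⁴ = 5.760 × 22.00 = 126.7.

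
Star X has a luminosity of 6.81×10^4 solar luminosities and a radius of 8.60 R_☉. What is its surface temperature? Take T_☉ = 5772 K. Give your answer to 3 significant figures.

T/T_☉ = (L/L_☉)^(1/4) / (R/R_☉)^(1/2)
T = 5772 × (6.81×10^4)^(1/4) / √(8.60) = 5772 × 16.15 / 2.933 = 3.180×10^4 K.

3.18×10^4 K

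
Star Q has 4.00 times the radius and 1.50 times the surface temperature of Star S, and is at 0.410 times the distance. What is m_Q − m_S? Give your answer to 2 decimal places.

-6.71

L_Q/L_S = (4.00)²(1.50)⁴ = 81.00.
F_Q/F_S = (L_Q/L_S)/(d_Q/d_S)² = 81.00/0.1681 = 481.9.
m_Q − m_S = −2.5 log₁₀(481.9) = -6.71.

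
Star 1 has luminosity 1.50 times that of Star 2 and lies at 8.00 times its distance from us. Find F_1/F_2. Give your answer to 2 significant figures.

F = L/(4πd²), so F_1/F_2 = (L_1/L_2) / (d_1/d_2)²
= 1.50 / (8.00)² = 1.50 / 64.00 = 0.02344.

0.023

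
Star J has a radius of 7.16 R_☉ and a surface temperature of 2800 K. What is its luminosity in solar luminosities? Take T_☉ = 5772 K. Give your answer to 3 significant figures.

L/L_☉ = (R/R_☉)² (T/T_☉)⁴ = (7.16)² × (2800/5772)⁴
       = 51.27 × (0.4851)⁴ = 51.27 × 0.05538 = 2.839.

2.84 solar luminosities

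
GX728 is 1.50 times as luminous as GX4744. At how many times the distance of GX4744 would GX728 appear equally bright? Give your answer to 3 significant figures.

Equal flux requires L_GX728/d_GX728² = L_GX4744/d_GX4744², so d_GX728/d_GX4744 = √(L_GX728/L_GX4744)
= √(1.50) = 1.225.

1.22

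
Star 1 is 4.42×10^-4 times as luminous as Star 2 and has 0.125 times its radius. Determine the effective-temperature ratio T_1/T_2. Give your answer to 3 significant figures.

0.410

L ∝ R²T⁴ gives T ∝ (L/R²)^(1/4), so
T_1/T_2 = (4.42×10^-4 / 0.125²)^(1/4) = (0.02829)^(1/4) = 0.4101.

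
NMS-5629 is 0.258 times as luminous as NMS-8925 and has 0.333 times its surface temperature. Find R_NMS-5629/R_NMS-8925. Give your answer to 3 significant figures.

L ∝ R²T⁴ gives R ∝ √L / T², so
R_NMS-5629/R_NMS-8925 = √(0.258) / (0.333)² = 0.5079 / 0.1109 = 4.581.

4.58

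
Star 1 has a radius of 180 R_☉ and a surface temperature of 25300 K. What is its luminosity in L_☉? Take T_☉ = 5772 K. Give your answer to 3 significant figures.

L/L_☉ = (R/R_☉)² (T/T_☉)⁴ = (180)² × (25300/5772)⁴
       = 3.240×10^4 × (4.383)⁴ = 3.240×10^4 × 369.1 = 1.196×10^7.

1.20×10^7 L_☉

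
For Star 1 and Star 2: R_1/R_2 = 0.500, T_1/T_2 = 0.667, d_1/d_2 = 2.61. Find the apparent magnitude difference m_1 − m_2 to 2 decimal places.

5.35

L_1/L_2 = (0.500)²(0.667)⁴ = 0.04948.
F_1/F_2 = (L_1/L_2)/(d_1/d_2)² = 0.04948/6.812 = 0.007264.
m_1 − m_2 = −2.5 log₁₀(0.007264) = 5.35.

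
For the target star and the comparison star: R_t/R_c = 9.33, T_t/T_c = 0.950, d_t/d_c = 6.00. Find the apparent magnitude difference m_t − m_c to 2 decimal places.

-0.74

L_t/L_c = (9.33)²(0.950)⁴ = 70.90.
F_t/F_c = (L_t/L_c)/(d_t/d_c)² = 70.90/36.00 = 1.969.
m_t − m_c = −2.5 log₁₀(1.969) = -0.74.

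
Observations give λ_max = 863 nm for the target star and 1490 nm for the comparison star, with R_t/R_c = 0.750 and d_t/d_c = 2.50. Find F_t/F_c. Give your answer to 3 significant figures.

Wien's law: T_t/T_c = λ_c/λ_t = 1490/863 = 1.727.
L_t/L_c = (R_t/R_c)²(T_t/T_c)⁴ = (0.750)²(1.727)⁴ = 4.998.
F_t/F_c = (L_t/L_c)/(d_t/d_c)² = 4.998/(2.50)² = 0.7997.

0.800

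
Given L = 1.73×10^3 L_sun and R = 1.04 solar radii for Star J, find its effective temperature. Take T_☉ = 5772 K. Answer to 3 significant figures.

T/T_☉ = (L/L_☉)^(1/4) / (R/R_☉)^(1/2)
T = 5772 × (1.73×10^3)^(1/4) / √(1.04) = 5772 × 6.449 / 1.020 = 3.650×10^4 K.

3.65×10^4 K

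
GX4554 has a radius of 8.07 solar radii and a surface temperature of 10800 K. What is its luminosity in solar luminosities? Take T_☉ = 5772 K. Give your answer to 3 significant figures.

798 solar luminosities

L/L_☉ = (R/R_☉)² (T/T_☉)⁴ = (8.07)² × (10800/5772)⁴
       = 65.12 × (1.871)⁴ = 65.12 × 12.26 = 798.2.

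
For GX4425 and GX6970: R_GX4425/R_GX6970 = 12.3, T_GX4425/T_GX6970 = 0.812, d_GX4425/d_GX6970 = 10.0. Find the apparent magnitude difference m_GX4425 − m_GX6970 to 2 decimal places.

0.45

L_GX4425/L_GX6970 = (12.3)²(0.812)⁴ = 65.77.
F_GX4425/F_GX6970 = (L_GX4425/L_GX6970)/(d_GX4425/d_GX6970)² = 65.77/100.0 = 0.6577.
m_GX4425 − m_GX6970 = −2.5 log₁₀(0.6577) = 0.45.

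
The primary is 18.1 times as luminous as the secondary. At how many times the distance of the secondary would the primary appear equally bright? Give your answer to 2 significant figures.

Equal flux requires L_p/d_p² = L_s/d_s², so d_p/d_s = √(L_p/L_s)
= √(18.1) = 4.254.

4.3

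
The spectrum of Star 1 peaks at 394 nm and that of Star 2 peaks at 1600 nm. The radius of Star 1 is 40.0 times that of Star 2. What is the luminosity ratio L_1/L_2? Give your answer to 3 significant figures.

Wien's law gives T ∝ 1/λ_max, so T_1/T_2 = λ_2/λ_1 = 1600/394 = 4.061.
Then L ∝ R²T⁴ gives L_1/L_2 = (40.0)² × (4.061)⁴ = 1600 × 272.0 = 4.351×10^5.

4.35×10^5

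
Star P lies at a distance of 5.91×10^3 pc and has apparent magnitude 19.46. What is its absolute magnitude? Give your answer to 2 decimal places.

M = m − 5 log₁₀(d/10 pc) = 19.46 − 5 log₁₀(5.91×10^3/10)
  = 19.46 − 5 × 2.772 = 19.46 − 13.86 = 5.60.

5.60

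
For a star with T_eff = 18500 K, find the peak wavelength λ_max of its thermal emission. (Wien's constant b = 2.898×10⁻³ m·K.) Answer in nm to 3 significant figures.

λ_max = b/T = 2.898×10⁻³ / 18500 = 1.57×10^-7 m = 156.6 nm.

157 nm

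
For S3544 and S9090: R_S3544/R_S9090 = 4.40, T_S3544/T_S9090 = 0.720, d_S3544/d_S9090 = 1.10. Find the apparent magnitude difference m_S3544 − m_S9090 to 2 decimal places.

L_S3544/L_S9090 = (4.40)²(0.720)⁴ = 5.203.
F_S3544/F_S9090 = (L_S3544/L_S9090)/(d_S3544/d_S9090)² = 5.203/1.210 = 4.300.
m_S3544 − m_S9090 = −2.5 log₁₀(4.300) = -1.58.

-1.58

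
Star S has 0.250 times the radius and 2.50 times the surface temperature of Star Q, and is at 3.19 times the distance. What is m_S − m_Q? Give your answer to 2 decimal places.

L_S/L_Q = (0.250)²(2.50)⁴ = 2.441.
F_S/F_Q = (L_S/L_Q)/(d_S/d_Q)² = 2.441/10.18 = 0.2399.
m_S − m_Q = −2.5 log₁₀(0.2399) = 1.55.

1.55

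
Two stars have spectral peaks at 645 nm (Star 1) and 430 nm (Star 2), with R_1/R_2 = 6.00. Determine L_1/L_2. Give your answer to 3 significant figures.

Wien's law gives T ∝ 1/λ_max, so T_1/T_2 = λ_2/λ_1 = 430/645 = 0.6667.
Then L ∝ R²T⁴ gives L_1/L_2 = (6.00)² × (0.6667)⁴ = 36.00 × 0.1975 = 7.111.

7.11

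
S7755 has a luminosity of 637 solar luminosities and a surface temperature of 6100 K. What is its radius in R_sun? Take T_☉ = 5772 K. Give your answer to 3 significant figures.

22.6 R_sun

R/R_☉ = √(L/L_☉) / (T/T_☉)² = √(637) / (1.057)²
       = 25.24 / 1.117 = 22.60.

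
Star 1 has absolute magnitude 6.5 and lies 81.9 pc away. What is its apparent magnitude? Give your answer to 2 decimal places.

11.07

m = M + 5 log₁₀(d/10 pc) = 6.5 + 5 log₁₀(81.9/10)
  = 6.5 + 5 × 0.913 = 6.5 + 4.57 = 11.07.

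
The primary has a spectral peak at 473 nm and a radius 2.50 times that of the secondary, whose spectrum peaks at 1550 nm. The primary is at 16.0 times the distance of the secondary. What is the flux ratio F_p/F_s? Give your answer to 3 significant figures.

Wien's law: T_p/T_s = λ_s/λ_p = 1550/473 = 3.277.
L_p/L_s = (R_p/R_s)²(T_p/T_s)⁴ = (2.50)²(3.277)⁴ = 720.7.
F_p/F_s = (L_p/L_s)/(d_p/d_s)² = 720.7/(16.0)² = 2.815.

2.82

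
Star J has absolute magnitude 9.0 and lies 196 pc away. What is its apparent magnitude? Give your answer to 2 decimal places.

m = M + 5 log₁₀(d/10 pc) = 9.0 + 5 log₁₀(196/10)
  = 9.0 + 5 × 1.292 = 9.0 + 6.46 = 15.46.

15.46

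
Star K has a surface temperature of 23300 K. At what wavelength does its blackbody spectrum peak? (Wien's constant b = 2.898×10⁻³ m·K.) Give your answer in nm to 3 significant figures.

λ_max = b/T = 2.898×10⁻³ / 23300 = 1.24×10^-7 m = 124.4 nm.

124 nm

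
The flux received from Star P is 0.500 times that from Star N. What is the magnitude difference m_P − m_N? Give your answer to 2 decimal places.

0.75

m_P − m_N = −2.5 log₁₀(F_P/F_N) = −2.5 log₁₀(0.500) = −2.5 × (-0.301) = 0.753.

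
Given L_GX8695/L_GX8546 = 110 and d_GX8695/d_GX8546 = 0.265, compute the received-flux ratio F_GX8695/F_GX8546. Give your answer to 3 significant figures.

1.57×10^3

F = L/(4πd²), so F_GX8695/F_GX8546 = (L_GX8695/L_GX8546) / (d_GX8695/d_GX8546)²
= 110 / (0.265)² = 110 / 0.07023 = 1566.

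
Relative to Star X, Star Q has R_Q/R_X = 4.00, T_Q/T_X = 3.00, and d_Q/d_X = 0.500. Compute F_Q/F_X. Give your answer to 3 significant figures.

L_Q/L_X = (R_Q/R_X)²(T_Q/T_X)⁴ = (4.00)² × (3.00)⁴ = 1296.
F_Q/F_X = (L_Q/L_X)/(d_Q/d_X)² = 1296 / (0.500)² = 5184.

5.18×10^3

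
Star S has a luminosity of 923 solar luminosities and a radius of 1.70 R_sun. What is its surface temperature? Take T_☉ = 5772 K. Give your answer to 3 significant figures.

T/T_☉ = (L/L_☉)^(1/4) / (R/R_☉)^(1/2)
T = 5772 × (923)^(1/4) / √(1.70) = 5772 × 5.512 / 1.304 = 2.440×10^4 K.

2.44×10^4 K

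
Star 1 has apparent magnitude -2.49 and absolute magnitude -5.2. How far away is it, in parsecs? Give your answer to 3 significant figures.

34.8 pc

m − M = 5 log₁₀(d/10 pc)
-2.49 − (-5.2) = 2.71 = 5 log₁₀(d/10)
d = 10 × 10^(2.71/5) = 10 × 10^0.542 = 34.83 pc.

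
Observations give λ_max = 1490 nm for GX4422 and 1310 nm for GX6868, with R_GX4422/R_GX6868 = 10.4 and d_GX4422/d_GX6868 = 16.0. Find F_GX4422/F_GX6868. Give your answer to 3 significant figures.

0.252

Wien's law: T_GX4422/T_GX6868 = λ_GX6868/λ_GX4422 = 1310/1490 = 0.8792.
L_GX4422/L_GX6868 = (R_GX4422/R_GX6868)²(T_GX4422/T_GX6868)⁴ = (10.4)²(0.8792)⁴ = 64.63.
F_GX4422/F_GX6868 = (L_GX4422/L_GX6868)/(d_GX4422/d_GX6868)² = 64.63/(16.0)² = 0.2524.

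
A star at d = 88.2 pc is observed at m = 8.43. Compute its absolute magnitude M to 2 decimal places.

3.70

M = m − 5 log₁₀(d/10 pc) = 8.43 − 5 log₁₀(88.2/10)
  = 8.43 − 5 × 0.945 = 8.43 − 4.73 = 3.70.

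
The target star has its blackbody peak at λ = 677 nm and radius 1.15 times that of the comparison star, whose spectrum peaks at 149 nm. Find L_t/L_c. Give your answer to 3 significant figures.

0.00310

Wien's law gives T ∝ 1/λ_max, so T_t/T_c = λ_c/λ_t = 149/677 = 0.2201.
Then L ∝ R²T⁴ gives L_t/L_c = (1.15)² × (0.2201)⁴ = 1.322 × 0.002346 = 0.003103.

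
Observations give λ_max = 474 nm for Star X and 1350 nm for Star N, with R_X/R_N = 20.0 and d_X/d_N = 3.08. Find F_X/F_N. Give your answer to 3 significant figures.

Wien's law: T_X/T_N = λ_N/λ_X = 1350/474 = 2.848.
L_X/L_N = (R_X/R_N)²(T_X/T_N)⁴ = (20.0)²(2.848)⁴ = 2.632×10^4.
F_X/F_N = (L_X/L_N)/(d_X/d_N)² = 2.632×10^4/(3.08)² = 2774.

2.77×10^3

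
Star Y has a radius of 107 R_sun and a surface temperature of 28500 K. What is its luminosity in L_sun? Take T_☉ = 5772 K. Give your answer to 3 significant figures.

L/L_☉ = (R/R_☉)² (T/T_☉)⁴ = (107)² × (28500/5772)⁴
       = 1.145×10^4 × (4.938)⁴ = 1.145×10^4 × 594.4 = 6.805×10^6.

6.81×10^6 L_sun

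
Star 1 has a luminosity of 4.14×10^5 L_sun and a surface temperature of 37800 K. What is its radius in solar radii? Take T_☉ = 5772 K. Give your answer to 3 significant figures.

R/R_☉ = √(L/L_☉) / (T/T_☉)² = √(4.14×10^5) / (6.549)²
       = 643.4 / 42.89 = 15.00.

15.0 solar radii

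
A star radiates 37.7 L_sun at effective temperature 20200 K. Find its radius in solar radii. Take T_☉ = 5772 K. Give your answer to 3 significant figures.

0.501 solar radii

R/R_☉ = √(L/L_☉) / (T/T_☉)² = √(37.7) / (3.500)²
       = 6.140 / 12.25 = 0.5013.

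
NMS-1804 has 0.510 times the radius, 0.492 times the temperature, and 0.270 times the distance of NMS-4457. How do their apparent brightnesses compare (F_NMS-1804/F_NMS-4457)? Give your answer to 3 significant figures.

0.209

L_NMS-1804/L_NMS-4457 = (R_NMS-1804/R_NMS-4457)²(T_NMS-1804/T_NMS-4457)⁴ = (0.510)² × (0.492)⁴ = 0.01524.
F_NMS-1804/F_NMS-4457 = (L_NMS-1804/L_NMS-4457)/(d_NMS-1804/d_NMS-4457)² = 0.01524 / (0.270)² = 0.2091.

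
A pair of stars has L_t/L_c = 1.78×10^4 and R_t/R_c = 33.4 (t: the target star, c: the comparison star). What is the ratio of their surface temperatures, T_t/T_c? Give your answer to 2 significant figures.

L ∝ R²T⁴ gives T ∝ (L/R²)^(1/4), so
T_t/T_c = (1.78×10^4 / 33.4²)^(1/4) = (15.96)^(1/4) = 1.999.

2.0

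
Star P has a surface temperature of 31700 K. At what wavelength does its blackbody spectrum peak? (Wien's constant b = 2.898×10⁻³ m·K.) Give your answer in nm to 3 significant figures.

91.4 nm

λ_max = b/T = 2.898×10⁻³ / 31700 = 9.14×10^-8 m = 91.42 nm.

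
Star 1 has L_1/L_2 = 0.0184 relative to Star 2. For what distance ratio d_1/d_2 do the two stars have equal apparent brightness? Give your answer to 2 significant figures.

0.14

Equal flux requires L_1/d_1² = L_2/d_2², so d_1/d_2 = √(L_1/L_2)
= √(0.0184) = 0.1356.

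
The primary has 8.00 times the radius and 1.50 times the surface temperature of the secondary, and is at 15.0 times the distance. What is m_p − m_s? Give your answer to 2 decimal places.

-0.40

L_p/L_s = (8.00)²(1.50)⁴ = 324.0.
F_p/F_s = (L_p/L_s)/(d_p/d_s)² = 324.0/225.0 = 1.440.
m_p − m_s = −2.5 log₁₀(1.440) = -0.40.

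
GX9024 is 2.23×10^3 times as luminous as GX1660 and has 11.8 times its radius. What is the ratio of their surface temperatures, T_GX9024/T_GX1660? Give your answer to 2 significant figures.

2.0

L ∝ R²T⁴ gives T ∝ (L/R²)^(1/4), so
T_GX9024/T_GX1660 = (2.23×10^3 / 11.8²)^(1/4) = (16.02)^(1/4) = 2.000.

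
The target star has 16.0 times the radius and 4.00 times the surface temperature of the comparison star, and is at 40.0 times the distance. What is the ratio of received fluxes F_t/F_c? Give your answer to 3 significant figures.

L_t/L_c = (R_t/R_c)²(T_t/T_c)⁴ = (16.0)² × (4.00)⁴ = 6.554×10^4.
F_t/F_c = (L_t/L_c)/(d_t/d_c)² = 6.554×10^4 / (40.0)² = 40.96.

41.0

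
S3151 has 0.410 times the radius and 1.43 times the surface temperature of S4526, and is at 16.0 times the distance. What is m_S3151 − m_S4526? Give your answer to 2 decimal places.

L_S3151/L_S4526 = (0.410)²(1.43)⁴ = 0.7029.
F_S3151/F_S4526 = (L_S3151/L_S4526)/(d_S3151/d_S4526)² = 0.7029/256.0 = 0.002746.
m_S3151 − m_S4526 = −2.5 log₁₀(0.002746) = 6.40.

6.40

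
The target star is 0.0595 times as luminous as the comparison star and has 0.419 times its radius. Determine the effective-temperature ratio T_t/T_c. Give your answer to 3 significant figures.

0.763

L ∝ R²T⁴ gives T ∝ (L/R²)^(1/4), so
T_t/T_c = (0.0595 / 0.419²)^(1/4) = (0.3389)^(1/4) = 0.7630.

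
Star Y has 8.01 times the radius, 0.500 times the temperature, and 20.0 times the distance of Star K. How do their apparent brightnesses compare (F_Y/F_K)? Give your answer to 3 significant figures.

0.0100

L_Y/L_K = (R_Y/R_K)²(T_Y/T_K)⁴ = (8.01)² × (0.500)⁴ = 4.010.
F_Y/F_K = (L_Y/L_K)/(d_Y/d_K)² = 4.010 / (20.0)² = 0.01003.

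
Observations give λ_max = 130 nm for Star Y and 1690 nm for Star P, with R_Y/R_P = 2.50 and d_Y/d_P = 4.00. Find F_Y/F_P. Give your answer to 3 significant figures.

1.12×10^4

Wien's law: T_Y/T_P = λ_P/λ_Y = 1690/130 = 13.00.
L_Y/L_P = (R_Y/R_P)²(T_Y/T_P)⁴ = (2.50)²(13.00)⁴ = 1.785×10^5.
F_Y/F_P = (L_Y/L_P)/(d_Y/d_P)² = 1.785×10^5/(4.00)² = 1.116×10^4.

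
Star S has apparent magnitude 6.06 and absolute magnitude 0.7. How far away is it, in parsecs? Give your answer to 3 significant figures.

118 pc

m − M = 5 log₁₀(d/10 pc)
6.06 − (0.7) = 5.36 = 5 log₁₀(d/10)
d = 10 × 10^(5.36/5) = 10 × 10^1.072 = 118.0 pc.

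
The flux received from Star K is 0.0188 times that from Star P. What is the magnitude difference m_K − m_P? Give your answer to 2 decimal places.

4.31

m_K − m_P = −2.5 log₁₀(F_K/F_P) = −2.5 log₁₀(0.0188) = −2.5 × (-1.726) = 4.315.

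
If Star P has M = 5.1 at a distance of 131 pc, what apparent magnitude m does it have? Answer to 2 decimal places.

10.69

m = M + 5 log₁₀(d/10 pc) = 5.1 + 5 log₁₀(131/10)
  = 5.1 + 5 × 1.117 = 5.1 + 5.59 = 10.69.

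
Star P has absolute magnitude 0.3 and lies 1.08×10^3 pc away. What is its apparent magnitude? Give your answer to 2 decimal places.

m = M + 5 log₁₀(d/10 pc) = 0.3 + 5 log₁₀(1.08×10^3/10)
  = 0.3 + 5 × 2.033 = 0.3 + 10.17 = 10.47.

10.47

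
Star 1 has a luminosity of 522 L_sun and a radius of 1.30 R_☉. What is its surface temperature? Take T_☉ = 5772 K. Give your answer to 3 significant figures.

2.42×10^4 K

T/T_☉ = (L/L_☉)^(1/4) / (R/R_☉)^(1/2)
T = 5772 × (522)^(1/4) / √(1.30) = 5772 × 4.780 / 1.140 = 2.420×10^4 K.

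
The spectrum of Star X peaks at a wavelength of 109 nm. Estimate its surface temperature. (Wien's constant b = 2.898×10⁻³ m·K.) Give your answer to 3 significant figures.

2.66×10^4 K

T = b/λ_max = 2.898×10⁻³ / (109×10⁻⁹) = 2.659×10^4 K.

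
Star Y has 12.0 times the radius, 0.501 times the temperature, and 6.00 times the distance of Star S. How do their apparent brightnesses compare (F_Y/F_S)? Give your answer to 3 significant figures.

L_Y/L_S = (R_Y/R_S)²(T_Y/T_S)⁴ = (12.0)² × (0.501)⁴ = 9.072.
F_Y/F_S = (L_Y/L_S)/(d_Y/d_S)² = 9.072 / (6.00)² = 0.2520.

0.252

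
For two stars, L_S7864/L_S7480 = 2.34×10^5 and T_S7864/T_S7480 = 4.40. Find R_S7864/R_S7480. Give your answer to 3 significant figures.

L ∝ R²T⁴ gives R ∝ √L / T², so
R_S7864/R_S7480 = √(2.34×10^5) / (4.40)² = 483.7 / 19.36 = 24.99.

25.0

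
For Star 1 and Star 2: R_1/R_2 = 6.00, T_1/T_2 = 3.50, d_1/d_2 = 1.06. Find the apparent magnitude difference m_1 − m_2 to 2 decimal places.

L_1/L_2 = (6.00)²(3.50)⁴ = 5402.
F_1/F_2 = (L_1/L_2)/(d_1/d_2)² = 5402/1.124 = 4808.
m_1 − m_2 = −2.5 log₁₀(4808) = -9.20.

-9.20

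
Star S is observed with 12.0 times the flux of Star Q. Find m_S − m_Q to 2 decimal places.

-2.70

m_S − m_Q = −2.5 log₁₀(F_S/F_Q) = −2.5 log₁₀(12.0) = −2.5 × (1.079) = -2.698.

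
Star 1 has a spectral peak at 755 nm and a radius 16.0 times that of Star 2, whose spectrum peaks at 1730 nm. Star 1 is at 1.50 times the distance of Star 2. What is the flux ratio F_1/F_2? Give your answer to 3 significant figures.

Wien's law: T_1/T_2 = λ_2/λ_1 = 1730/755 = 2.291.
L_1/L_2 = (R_1/R_2)²(T_1/T_2)⁴ = (16.0)²(2.291)⁴ = 7057.
F_1/F_2 = (L_1/L_2)/(d_1/d_2)² = 7057/(1.50)² = 3137.

3.14×10^3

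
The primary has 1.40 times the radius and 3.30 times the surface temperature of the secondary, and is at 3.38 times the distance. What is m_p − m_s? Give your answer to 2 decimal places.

-3.27

L_p/L_s = (1.40)²(3.30)⁴ = 232.4.
F_p/F_s = (L_p/L_s)/(d_p/d_s)² = 232.4/11.42 = 20.35.
m_p − m_s = −2.5 log₁₀(20.35) = -3.27.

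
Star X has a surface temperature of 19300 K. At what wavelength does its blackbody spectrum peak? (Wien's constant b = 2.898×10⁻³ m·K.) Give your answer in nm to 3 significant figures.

150 nm

λ_max = b/T = 2.898×10⁻³ / 19300 = 1.50×10^-7 m = 150.2 nm.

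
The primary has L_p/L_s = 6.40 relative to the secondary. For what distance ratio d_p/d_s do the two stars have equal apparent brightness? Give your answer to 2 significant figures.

2.5

Equal flux requires L_p/d_p² = L_s/d_s², so d_p/d_s = √(L_p/L_s)
= √(6.40) = 2.530.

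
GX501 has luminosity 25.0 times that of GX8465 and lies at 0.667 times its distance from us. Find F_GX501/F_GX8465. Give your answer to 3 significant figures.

56.2

F = L/(4πd²), so F_GX501/F_GX8465 = (L_GX501/L_GX8465) / (d_GX501/d_GX8465)²
= 25.0 / (0.667)² = 25.0 / 0.4449 = 56.19.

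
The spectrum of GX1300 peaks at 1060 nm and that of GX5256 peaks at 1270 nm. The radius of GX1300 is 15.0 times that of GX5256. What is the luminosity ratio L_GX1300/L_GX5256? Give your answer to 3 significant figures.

Wien's law gives T ∝ 1/λ_max, so T_GX1300/T_GX5256 = λ_GX5256/λ_GX1300 = 1270/1060 = 1.198.
Then L ∝ R²T⁴ gives L_GX1300/L_GX5256 = (15.0)² × (1.198)⁴ = 225.0 × 2.061 = 463.6.

464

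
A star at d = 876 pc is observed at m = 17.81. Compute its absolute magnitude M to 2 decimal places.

M = m − 5 log₁₀(d/10 pc) = 17.81 − 5 log₁₀(876/10)
  = 17.81 − 5 × 1.943 = 17.81 − 9.71 = 8.10.

8.10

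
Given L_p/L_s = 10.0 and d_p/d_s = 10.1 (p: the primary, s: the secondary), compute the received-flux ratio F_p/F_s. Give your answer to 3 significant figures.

0.0980

F = L/(4πd²), so F_p/F_s = (L_p/L_s) / (d_p/d_s)²
= 10.0 / (10.1)² = 10.0 / 102.0 = 0.09803.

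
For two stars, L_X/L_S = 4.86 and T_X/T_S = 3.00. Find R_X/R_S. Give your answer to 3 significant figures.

L ∝ R²T⁴ gives R ∝ √L / T², so
R_X/R_S = √(4.86) / (3.00)² = 2.205 / 9.000 = 0.2449.

0.245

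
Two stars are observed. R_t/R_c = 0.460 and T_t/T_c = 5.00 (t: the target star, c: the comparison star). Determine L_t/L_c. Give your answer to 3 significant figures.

From the Stefan–Boltzmann law, L ∝ R²T⁴, so
L_t/L_c = (R_t/R_c)² (T_t/T_c)⁴ = (0.460)² × (5.00)⁴ = 0.2116 × 625.0 = 132.2.

132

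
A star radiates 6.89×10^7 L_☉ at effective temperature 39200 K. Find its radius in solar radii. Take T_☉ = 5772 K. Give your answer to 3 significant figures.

R/R_☉ = √(L/L_☉) / (T/T_☉)² = √(6.89×10^7) / (6.791)²
       = 8301 / 46.12 = 180.0.

180 solar radii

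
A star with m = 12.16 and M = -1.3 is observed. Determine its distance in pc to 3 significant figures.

4.92×10^3 pc

m − M = 5 log₁₀(d/10 pc)
12.16 − (-1.3) = 13.46 = 5 log₁₀(d/10)
d = 10 × 10^(13.46/5) = 10 × 10^2.692 = 4920 pc.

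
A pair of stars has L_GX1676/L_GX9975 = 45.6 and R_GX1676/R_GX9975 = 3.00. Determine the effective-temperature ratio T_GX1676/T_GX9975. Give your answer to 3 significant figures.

L ∝ R²T⁴ gives T ∝ (L/R²)^(1/4), so
T_GX1676/T_GX9975 = (45.6 / 3.00²)^(1/4) = (5.067)^(1/4) = 1.500.

1.50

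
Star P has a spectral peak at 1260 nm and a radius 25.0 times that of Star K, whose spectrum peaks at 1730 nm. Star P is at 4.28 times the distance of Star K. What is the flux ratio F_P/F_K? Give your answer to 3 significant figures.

Wien's law: T_P/T_K = λ_K/λ_P = 1730/1260 = 1.373.
L_P/L_K = (R_P/R_K)²(T_P/T_K)⁴ = (25.0)²(1.373)⁴ = 2221.
F_P/F_K = (L_P/L_K)/(d_P/d_K)² = 2221/(4.28)² = 121.3.

121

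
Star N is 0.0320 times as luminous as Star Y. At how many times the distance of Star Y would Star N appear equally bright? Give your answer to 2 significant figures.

Equal flux requires L_N/d_N² = L_Y/d_Y², so d_N/d_Y = √(L_N/L_Y)
= √(0.0320) = 0.1789.

0.18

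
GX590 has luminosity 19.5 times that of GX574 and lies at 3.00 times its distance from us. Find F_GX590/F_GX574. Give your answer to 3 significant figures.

2.17

F = L/(4πd²), so F_GX590/F_GX574 = (L_GX590/L_GX574) / (d_GX590/d_GX574)²
= 19.5 / (3.00)² = 19.5 / 9.000 = 2.167.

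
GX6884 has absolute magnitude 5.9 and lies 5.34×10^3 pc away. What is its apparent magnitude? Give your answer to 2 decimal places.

19.54

m = M + 5 log₁₀(d/10 pc) = 5.9 + 5 log₁₀(5.34×10^3/10)
  = 5.9 + 5 × 2.728 = 5.9 + 13.64 = 19.54.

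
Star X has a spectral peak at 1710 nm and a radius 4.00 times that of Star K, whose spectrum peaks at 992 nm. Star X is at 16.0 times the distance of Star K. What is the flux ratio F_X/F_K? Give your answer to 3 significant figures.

0.00708

Wien's law: T_X/T_K = λ_K/λ_X = 992/1710 = 0.5801.
L_X/L_K = (R_X/R_K)²(T_X/T_K)⁴ = (4.00)²(0.5801)⁴ = 1.812.
F_X/F_K = (L_X/L_K)/(d_X/d_K)² = 1.812/(16.0)² = 0.007079.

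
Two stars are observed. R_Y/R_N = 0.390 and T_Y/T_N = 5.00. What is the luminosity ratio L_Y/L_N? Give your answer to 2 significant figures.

From the Stefan–Boltzmann law, L ∝ R²T⁴, so
L_Y/L_N = (R_Y/R_N)² (T_Y/T_N)⁴ = (0.390)² × (5.00)⁴ = 0.1521 × 625.0 = 95.06.

95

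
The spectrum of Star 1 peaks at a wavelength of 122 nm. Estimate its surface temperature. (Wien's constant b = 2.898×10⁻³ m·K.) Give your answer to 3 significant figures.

2.38×10^4 K

T = b/λ_max = 2.898×10⁻³ / (122×10⁻⁹) = 2.375×10^4 K.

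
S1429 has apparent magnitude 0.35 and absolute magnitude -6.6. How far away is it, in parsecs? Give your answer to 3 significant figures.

245 pc

m − M = 5 log₁₀(d/10 pc)
0.35 − (-6.6) = 6.95 = 5 log₁₀(d/10)
d = 10 × 10^(6.95/5) = 10 × 10^1.390 = 245.5 pc.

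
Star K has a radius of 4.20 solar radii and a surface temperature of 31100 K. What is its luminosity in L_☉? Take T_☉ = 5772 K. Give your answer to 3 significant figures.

1.49×10^4 L_☉

L/L_☉ = (R/R_☉)² (T/T_☉)⁴ = (4.20)² × (31100/5772)⁴
       = 17.64 × (5.388)⁴ = 17.64 × 842.8 = 1.487×10^4.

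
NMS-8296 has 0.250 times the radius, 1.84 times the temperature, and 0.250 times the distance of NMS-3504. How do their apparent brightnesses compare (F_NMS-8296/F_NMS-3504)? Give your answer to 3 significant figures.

L_NMS-8296/L_NMS-3504 = (R_NMS-8296/R_NMS-3504)²(T_NMS-8296/T_NMS-3504)⁴ = (0.250)² × (1.84)⁴ = 0.7164.
F_NMS-8296/F_NMS-3504 = (L_NMS-8296/L_NMS-3504)/(d_NMS-8296/d_NMS-3504)² = 0.7164 / (0.250)² = 11.46.

11.5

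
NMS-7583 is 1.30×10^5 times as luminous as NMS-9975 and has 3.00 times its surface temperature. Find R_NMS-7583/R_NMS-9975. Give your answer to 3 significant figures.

40.1

L ∝ R²T⁴ gives R ∝ √L / T², so
R_NMS-7583/R_NMS-9975 = √(1.30×10^5) / (3.00)² = 360.6 / 9.000 = 40.06.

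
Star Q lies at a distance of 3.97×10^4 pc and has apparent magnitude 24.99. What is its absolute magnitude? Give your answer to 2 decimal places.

M = m − 5 log₁₀(d/10 pc) = 24.99 − 5 log₁₀(3.97×10^4/10)
  = 24.99 − 5 × 3.599 = 24.99 − 17.99 = 7.00.

7.00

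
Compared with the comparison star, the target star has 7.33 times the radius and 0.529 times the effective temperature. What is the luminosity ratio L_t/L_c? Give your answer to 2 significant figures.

From the Stefan–Boltzmann law, L ∝ R²T⁴, so
L_t/L_c = (R_t/R_c)² (T_t/T_c)⁴ = (7.33)² × (0.529)⁴ = 53.73 × 0.07831 = 4.208.

4.2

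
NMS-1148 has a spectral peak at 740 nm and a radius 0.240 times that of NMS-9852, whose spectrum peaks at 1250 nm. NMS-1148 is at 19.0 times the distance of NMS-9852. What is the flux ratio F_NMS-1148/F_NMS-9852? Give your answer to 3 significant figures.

Wien's law: T_NMS-1148/T_NMS-9852 = λ_NMS-9852/λ_NMS-1148 = 1250/740 = 1.689.
L_NMS-1148/L_NMS-9852 = (R_NMS-1148/R_NMS-9852)²(T_NMS-1148/T_NMS-9852)⁴ = (0.240)²(1.689)⁴ = 0.4690.
F_NMS-1148/F_NMS-9852 = (L_NMS-1148/L_NMS-9852)/(d_NMS-1148/d_NMS-9852)² = 0.4690/(19.0)² = 0.001299.

0.00130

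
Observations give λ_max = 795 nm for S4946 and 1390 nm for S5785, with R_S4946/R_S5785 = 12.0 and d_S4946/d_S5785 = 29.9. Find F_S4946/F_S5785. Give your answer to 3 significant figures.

Wien's law: T_S4946/T_S5785 = λ_S5785/λ_S4946 = 1390/795 = 1.748.
L_S4946/L_S5785 = (R_S4946/R_S5785)²(T_S4946/T_S5785)⁴ = (12.0)²(1.748)⁴ = 1346.
F_S4946/F_S5785 = (L_S4946/L_S5785)/(d_S4946/d_S5785)² = 1346/(29.9)² = 1.505.

1.51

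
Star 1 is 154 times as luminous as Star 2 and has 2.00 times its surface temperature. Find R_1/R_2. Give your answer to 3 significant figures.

L ∝ R²T⁴ gives R ∝ √L / T², so
R_1/R_2 = √(154) / (2.00)² = 12.41 / 4.000 = 3.102.

3.10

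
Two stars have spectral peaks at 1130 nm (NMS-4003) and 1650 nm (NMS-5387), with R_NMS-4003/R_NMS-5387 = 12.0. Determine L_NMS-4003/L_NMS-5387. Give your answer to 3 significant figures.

655

Wien's law gives T ∝ 1/λ_max, so T_NMS-4003/T_NMS-5387 = λ_NMS-5387/λ_NMS-4003 = 1650/1130 = 1.460.
Then L ∝ R²T⁴ gives L_NMS-4003/L_NMS-5387 = (12.0)² × (1.460)⁴ = 144.0 × 4.546 = 654.6.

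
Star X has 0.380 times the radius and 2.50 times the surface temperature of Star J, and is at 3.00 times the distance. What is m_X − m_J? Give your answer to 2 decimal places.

0.51

L_X/L_J = (0.380)²(2.50)⁴ = 5.641.
F_X/F_J = (L_X/L_J)/(d_X/d_J)² = 5.641/9.000 = 0.6267.
m_X − m_J = −2.5 log₁₀(0.6267) = 0.51.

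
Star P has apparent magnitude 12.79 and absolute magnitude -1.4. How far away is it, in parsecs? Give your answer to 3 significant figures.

6.89×10^3 pc

m − M = 5 log₁₀(d/10 pc)
12.79 − (-1.4) = 14.19 = 5 log₁₀(d/10)
d = 10 × 10^(14.19/5) = 10 × 10^2.838 = 6887 pc.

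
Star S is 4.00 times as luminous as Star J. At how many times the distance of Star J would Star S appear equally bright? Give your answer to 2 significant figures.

Equal flux requires L_S/d_S² = L_J/d_J², so d_S/d_J = √(L_S/L_J)
= √(4.00) = 2.000.

2.0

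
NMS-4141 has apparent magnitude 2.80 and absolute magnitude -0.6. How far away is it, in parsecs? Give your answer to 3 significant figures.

47.9 pc

m − M = 5 log₁₀(d/10 pc)
2.80 − (-0.6) = 3.40 = 5 log₁₀(d/10)
d = 10 × 10^(3.40/5) = 10 × 10^0.680 = 47.86 pc.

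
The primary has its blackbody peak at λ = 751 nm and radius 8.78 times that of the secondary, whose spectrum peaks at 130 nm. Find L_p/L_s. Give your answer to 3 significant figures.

Wien's law gives T ∝ 1/λ_max, so T_p/T_s = λ_s/λ_p = 130/751 = 0.1731.
Then L ∝ R²T⁴ gives L_p/L_s = (8.78)² × (0.1731)⁴ = 77.09 × 8.979×10^-4 = 0.06922.

0.0692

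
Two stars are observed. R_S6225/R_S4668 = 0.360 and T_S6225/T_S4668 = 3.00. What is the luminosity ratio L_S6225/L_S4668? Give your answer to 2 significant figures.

From the Stefan–Boltzmann law, L ∝ R²T⁴, so
L_S6225/L_S4668 = (R_S6225/R_S4668)² (T_S6225/T_S4668)⁴ = (0.360)² × (3.00)⁴ = 0.1296 × 81.00 = 10.50.

10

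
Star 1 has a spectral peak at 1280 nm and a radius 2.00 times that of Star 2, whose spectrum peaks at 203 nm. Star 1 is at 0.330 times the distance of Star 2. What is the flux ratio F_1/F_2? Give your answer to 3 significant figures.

Wien's law: T_1/T_2 = λ_2/λ_1 = 203/1280 = 0.1586.
L_1/L_2 = (R_1/R_2)²(T_1/T_2)⁴ = (2.00)²(0.1586)⁴ = 0.002530.
F_1/F_2 = (L_1/L_2)/(d_1/d_2)² = 0.002530/(0.330)² = 0.02324.

0.0232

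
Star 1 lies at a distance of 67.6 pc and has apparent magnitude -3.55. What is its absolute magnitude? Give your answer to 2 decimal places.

-7.70

M = m − 5 log₁₀(d/10 pc) = -3.55 − 5 log₁₀(67.6/10)
  = -3.55 − 5 × 0.830 = -3.55 − 4.15 = -7.70.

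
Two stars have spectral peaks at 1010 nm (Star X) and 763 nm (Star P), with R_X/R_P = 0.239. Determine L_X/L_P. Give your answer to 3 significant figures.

Wien's law gives T ∝ 1/λ_max, so T_X/T_P = λ_P/λ_X = 763/1010 = 0.7554.
Then L ∝ R²T⁴ gives L_X/L_P = (0.239)² × (0.7554)⁴ = 0.05712 × 0.3257 = 0.01860.

0.0186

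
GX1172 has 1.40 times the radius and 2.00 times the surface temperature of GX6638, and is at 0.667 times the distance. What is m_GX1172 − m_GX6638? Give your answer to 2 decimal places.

L_GX1172/L_GX6638 = (1.40)²(2.00)⁴ = 31.36.
F_GX1172/F_GX6638 = (L_GX1172/L_GX6638)/(d_GX1172/d_GX6638)² = 31.36/0.4449 = 70.49.
m_GX1172 − m_GX6638 = −2.5 log₁₀(70.49) = -4.62.

-4.62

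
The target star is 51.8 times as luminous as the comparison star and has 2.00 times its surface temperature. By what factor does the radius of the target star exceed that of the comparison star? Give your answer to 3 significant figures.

L ∝ R²T⁴ gives R ∝ √L / T², so
R_t/R_c = √(51.8) / (2.00)² = 7.197 / 4.000 = 1.799.

1.80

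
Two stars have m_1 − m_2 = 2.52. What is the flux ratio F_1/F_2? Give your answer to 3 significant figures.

F_1/F_2 = 10^(−(m_1 − m_2)/2.5) = 10^(-2.52/2.5) = 10^-1.008 = 0.09817.

0.0982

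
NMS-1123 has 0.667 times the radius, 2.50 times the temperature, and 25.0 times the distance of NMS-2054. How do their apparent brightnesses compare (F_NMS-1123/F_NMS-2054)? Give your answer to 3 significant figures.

0.0278

L_NMS-1123/L_NMS-2054 = (R_NMS-1123/R_NMS-2054)²(T_NMS-1123/T_NMS-2054)⁴ = (0.667)² × (2.50)⁴ = 17.38.
F_NMS-1123/F_NMS-2054 = (L_NMS-1123/L_NMS-2054)/(d_NMS-1123/d_NMS-2054)² = 17.38 / (25.0)² = 0.02781.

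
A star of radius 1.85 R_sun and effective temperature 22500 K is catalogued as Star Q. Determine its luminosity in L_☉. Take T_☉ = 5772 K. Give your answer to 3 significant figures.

L/L_☉ = (R/R_☉)² (T/T_☉)⁴ = (1.85)² × (22500/5772)⁴
       = 3.423 × (3.898)⁴ = 3.423 × 230.9 = 790.3.

790 L_☉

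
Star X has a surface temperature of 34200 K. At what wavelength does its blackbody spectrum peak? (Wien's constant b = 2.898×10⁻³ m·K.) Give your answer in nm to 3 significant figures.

84.7 nm

λ_max = b/T = 2.898×10⁻³ / 34200 = 8.47×10^-8 m = 84.74 nm.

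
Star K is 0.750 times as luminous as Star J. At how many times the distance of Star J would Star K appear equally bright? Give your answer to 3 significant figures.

Equal flux requires L_K/d_K² = L_J/d_J², so d_K/d_J = √(L_K/L_J)
= √(0.750) = 0.8660.

0.866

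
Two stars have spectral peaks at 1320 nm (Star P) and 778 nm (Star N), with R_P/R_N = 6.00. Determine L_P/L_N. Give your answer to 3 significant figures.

4.34

Wien's law gives T ∝ 1/λ_max, so T_P/T_N = λ_N/λ_P = 778/1320 = 0.5894.
Then L ∝ R²T⁴ gives L_P/L_N = (6.00)² × (0.5894)⁴ = 36.00 × 0.1207 = 4.344.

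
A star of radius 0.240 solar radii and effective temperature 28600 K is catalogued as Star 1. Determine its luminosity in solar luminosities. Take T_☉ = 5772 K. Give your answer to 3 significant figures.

34.7 solar luminosities

L/L_☉ = (R/R_☉)² (T/T_☉)⁴ = (0.240)² × (28600/5772)⁴
       = 0.05760 × (4.955)⁴ = 0.05760 × 602.8 = 34.72.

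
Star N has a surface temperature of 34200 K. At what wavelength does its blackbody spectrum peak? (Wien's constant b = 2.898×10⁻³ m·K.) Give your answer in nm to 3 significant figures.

84.7 nm

λ_max = b/T = 2.898×10⁻³ / 34200 = 8.47×10^-8 m = 84.74 nm.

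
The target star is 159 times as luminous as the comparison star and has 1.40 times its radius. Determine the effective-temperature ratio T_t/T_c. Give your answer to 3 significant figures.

3.00

L ∝ R²T⁴ gives T ∝ (L/R²)^(1/4), so
T_t/T_c = (159 / 1.40²)^(1/4) = (81.12)^(1/4) = 3.001.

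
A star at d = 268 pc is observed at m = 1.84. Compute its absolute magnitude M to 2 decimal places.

M = m − 5 log₁₀(d/10 pc) = 1.84 − 5 log₁₀(268/10)
  = 1.84 − 5 × 1.428 = 1.84 − 7.14 = -5.30.

-5.30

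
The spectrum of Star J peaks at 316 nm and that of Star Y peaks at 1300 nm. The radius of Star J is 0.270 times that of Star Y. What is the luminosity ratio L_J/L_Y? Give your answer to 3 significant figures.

Wien's law gives T ∝ 1/λ_max, so T_J/T_Y = λ_Y/λ_J = 1300/316 = 4.114.
Then L ∝ R²T⁴ gives L_J/L_Y = (0.270)² × (4.114)⁴ = 0.07290 × 286.4 = 20.88.

20.9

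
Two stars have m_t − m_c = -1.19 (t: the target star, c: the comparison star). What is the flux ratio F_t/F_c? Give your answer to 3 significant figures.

2.99

F_t/F_c = 10^(−(m_t − m_c)/2.5) = 10^(1.19/2.5) = 10^0.476 = 2.992.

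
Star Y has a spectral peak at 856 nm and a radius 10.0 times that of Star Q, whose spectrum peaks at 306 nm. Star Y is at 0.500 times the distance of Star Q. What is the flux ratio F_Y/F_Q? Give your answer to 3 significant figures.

Wien's law: T_Y/T_Q = λ_Q/λ_Y = 306/856 = 0.3575.
L_Y/L_Q = (R_Y/R_Q)²(T_Y/T_Q)⁴ = (10.0)²(0.3575)⁴ = 1.633.
F_Y/F_Q = (L_Y/L_Q)/(d_Y/d_Q)² = 1.633/(0.500)² = 6.532.

6.53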